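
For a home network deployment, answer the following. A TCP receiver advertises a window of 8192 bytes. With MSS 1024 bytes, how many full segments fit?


Given: RWND = 8192 bytes, MSS = 1024 bytes
Full segments = floor(RWND / MSS)
Full segments = floor(8192 / 1024)
Full segments = floor(8.0) = 8

8


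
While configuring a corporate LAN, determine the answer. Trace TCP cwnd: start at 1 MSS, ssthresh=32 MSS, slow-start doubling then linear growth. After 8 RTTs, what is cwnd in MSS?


RTT 0: cwnd = 1 MSS (initial)
RTT 1: cwnd = 2 MSS (slow start, doubled)
RTT 2: cwnd = 4 MSS (slow start, doubled)
RTT 3: cwnd = 8 MSS (slow start, doubled)
RTT 4: cwnd = 16 MSS (slow start, doubled)
RTT 5: cwnd = 32 MSS (slow start, doubled)
RTT 6: cwnd = 33 MSS (congestion avoidance, +1)
RTT 7: cwnd = 34 MSS (congestion avoidance, +1)
RTT 8: cwnd = 35 MSS (congestion avoidance, +1)

35


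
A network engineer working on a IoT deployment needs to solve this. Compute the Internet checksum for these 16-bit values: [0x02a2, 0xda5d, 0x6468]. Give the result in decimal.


Given words: [0x02a2, 0xda5d, 0x6468]
Step 1: Sum all words
Raw sum = 674 + 55901 + 25704 = 82279
Step 2: Fold carry: (16743 + 1) = 16744
One's complement = ~16744 & 0xFFFF = 48791

48791


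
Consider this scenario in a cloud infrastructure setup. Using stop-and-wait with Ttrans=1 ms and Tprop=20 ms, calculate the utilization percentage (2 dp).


Given: Ttrans = 1 ms, Tprop = 20 ms
RTT = 2 * Tprop = 2 * 20 = 40 ms
U = Ttrans / (Ttrans + RTT)
U = 1 / (1 + 40)
U = 1 / 41 = 0.02439
U% = 2.44%

2.44


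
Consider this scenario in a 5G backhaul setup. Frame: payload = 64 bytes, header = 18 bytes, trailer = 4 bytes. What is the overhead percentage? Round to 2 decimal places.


Given: payload = 64 B, header = 18 B, trailer = 4 B
Overhead bytes = header + trailer = 18 + 4 = 22
Total frame = payload + overhead = 64 + 22 = 86
Overhead % = 22 / 86 * 100 = 25.5814% -> 25.58% (2 dp)

25.58


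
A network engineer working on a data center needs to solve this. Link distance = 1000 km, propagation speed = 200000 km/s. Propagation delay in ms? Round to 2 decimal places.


Given: distance = 1000 km, speed = 200000 km/s
Delay = distance / speed = 1000 / 200000 seconds
Delay in ms = 1000 * 1000 / 200000
Delay = 5.0000 ms
Rounded to 2 dp = 5.00 ms

5.00


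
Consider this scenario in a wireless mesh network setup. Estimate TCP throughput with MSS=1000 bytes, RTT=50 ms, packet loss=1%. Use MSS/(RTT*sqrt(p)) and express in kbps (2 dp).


Given: MSS = 1000 bytes, RTT = 50 ms, loss = 1%
RTT in seconds = 50 / 1000 = 0.05
Loss rate = 1% = 0.01
sqrt(loss) = sqrt(0.01) = 0.1
Throughput (bytes/s) = 1000 / (0.05 * 0.1) = 200000.0000
Throughput (kbps) = 200000.0000 * 8 / 1000 = 1600.000000 -> 1600.00 kbps (2 dp)

1600.00


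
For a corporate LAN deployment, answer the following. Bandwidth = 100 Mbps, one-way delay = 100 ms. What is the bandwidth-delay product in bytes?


Given: bandwidth = 100 Mbps, delay = 100 ms
BDP in bits = 100 * 10^6 * 100 / 1000
BDP in bits = 10000000
BDP in bytes = 10000000 / 8 = 1250000

1250000


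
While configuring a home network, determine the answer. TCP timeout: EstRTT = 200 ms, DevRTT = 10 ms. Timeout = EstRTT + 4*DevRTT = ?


Given: EstRTT = 200 ms, DevRTT = 10 ms
Timeout = EstRTT + 4 * DevRTT
4 * DevRTT = 4 * 10 = 40
Timeout = 200 + 40 = 240 ms

240


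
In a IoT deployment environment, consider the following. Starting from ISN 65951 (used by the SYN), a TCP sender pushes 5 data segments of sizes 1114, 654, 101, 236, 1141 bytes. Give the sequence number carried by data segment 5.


The SYN occupies sequence number ISN = 65951, so the first data byte is ISN + 1 = 65952.
SEQ of data segment i = (ISN + 1) + sum of payload sizes of segments 1..i-1.
Segment 1: SEQ = 65952, payload = 1114 bytes
Segment 2: SEQ = 67066, payload = 654 bytes
Segment 3: SEQ = 67720, payload = 101 bytes
Segment 4: SEQ = 67821, payload = 236 bytes
Segment 5: SEQ = 68057, payload = 1141 bytes
SEQ of segment 5 = 65952 + 1114 + 654 + 101 + 236 = 68057

68057


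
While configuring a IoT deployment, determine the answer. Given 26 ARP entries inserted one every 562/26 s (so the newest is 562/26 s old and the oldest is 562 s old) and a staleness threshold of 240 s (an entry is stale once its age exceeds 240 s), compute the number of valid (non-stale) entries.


Ages are k * 562/26 s for k = 1..26 (spacing = 21.6154 s).
Entry k is valid iff k * 562/26 <= 240 iff k <= 26 * 240 / 562 = 11.1032
n_valid = floor(11.1032) = 11
(n_stale = 26 - 11 = 15)

11


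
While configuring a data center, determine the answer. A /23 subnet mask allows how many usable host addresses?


Given: subnet mask /23
Host bits = 32 - 23 = 9
Total addresses = 2^9 = 512
Usable hosts = 512 - 2 (network + broadcast) = 510

510


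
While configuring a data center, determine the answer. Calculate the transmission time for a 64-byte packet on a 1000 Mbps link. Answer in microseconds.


Given: packet = 64 bytes, bandwidth = 1000 Mbps
Packet in bits = 64 * 8 = 512 bits
Bandwidth = 1000 * 10^6 = 1000000000 bps
Time = 512 / 1000000000 seconds
Time in us = 512 * 10^6 / 1000000000 = 0.512

0.512


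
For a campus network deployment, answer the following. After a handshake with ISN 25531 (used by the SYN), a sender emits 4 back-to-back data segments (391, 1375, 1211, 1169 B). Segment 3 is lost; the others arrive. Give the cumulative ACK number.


SYN uses sequence number 25531; first data byte = ISN + 1 = 25532.
Segment 1: SEQ = 25532, len = 391 B, covers [25532, 25922]
Segment 2: SEQ = 25923, len = 1375 B, covers [25923, 27297]
Segment 3: SEQ = 27298, len = 1211 B, covers [27298, 28508] [LOST]
Segment 4: SEQ = 28509, len = 1169 B, covers [28509, 29677]
In-order data received: bytes [25532, 27297] (segments 1..2).
Segment 3 missing -> gap begins at byte 27298; later segments buffered out of order.
Cumulative ACK = next expected in-order byte = 25532 + 391 + 1375 = 27298

27298


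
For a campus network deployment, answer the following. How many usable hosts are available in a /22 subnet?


Given: subnet mask /22
Host bits = 32 - 22 = 10
Total addresses = 2^10 = 1024
Usable hosts = 1024 - 2 (network + broadcast) = 1022

1022


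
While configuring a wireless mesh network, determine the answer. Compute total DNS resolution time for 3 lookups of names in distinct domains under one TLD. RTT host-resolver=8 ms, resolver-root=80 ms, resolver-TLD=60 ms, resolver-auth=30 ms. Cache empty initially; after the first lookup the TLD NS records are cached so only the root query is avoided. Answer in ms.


Lookup 1 (cold cache): local + root + TLD + auth = 8 + 80 + 60 + 30 = 178 ms
Lookups 2..3 (TLD NS cached -> skip root; new domain -> still ask TLD and auth): local + TLD + auth = 8 + 60 + 30 = 98 ms each
Remaining 2 lookups: 2 * 98 = 196 ms
Total = 178 + 196 = 374 ms

374


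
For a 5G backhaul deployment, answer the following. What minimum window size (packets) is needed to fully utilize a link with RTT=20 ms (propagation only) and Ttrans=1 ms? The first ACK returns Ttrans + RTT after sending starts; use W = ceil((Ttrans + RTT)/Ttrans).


Given: Ttrans = 1 ms, RTT = 20 ms (= 2 * Tprop, Tprop = 10 ms)
Time until first ACK returns = Ttrans + RTT = 1 + 20 = 21 ms
Need W * Ttrans >= Ttrans + RTT  ->  W >= (Ttrans + RTT) / Ttrans
(Ttrans + RTT) / Ttrans = 21 / 1 = 21
W_min = ceil(21) = 21

21


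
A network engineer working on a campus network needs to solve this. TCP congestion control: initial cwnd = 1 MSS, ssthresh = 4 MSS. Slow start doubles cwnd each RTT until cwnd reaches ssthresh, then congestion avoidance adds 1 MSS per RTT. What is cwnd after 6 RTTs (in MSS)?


RTT 0: cwnd = 1 MSS (initial)
RTT 1: cwnd = 2 MSS (slow start, doubled)
RTT 2: cwnd = 4 MSS (slow start, doubled)
RTT 3: cwnd = 5 MSS (congestion avoidance, +1)
RTT 4: cwnd = 6 MSS (congestion avoidance, +1)
RTT 5: cwnd = 7 MSS (congestion avoidance, +1)
RTT 6: cwnd = 8 MSS (congestion avoidance, +1)

8


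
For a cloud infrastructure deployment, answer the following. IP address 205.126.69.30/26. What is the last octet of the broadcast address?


Given: IP = 205.126.69.30, prefix = /26
Host bits = 32 - 26 = 6
Network last octet = 30 AND mask = 0
Host part size = 2^6 - 1 = 63
Broadcast last octet = 0 OR 63 = 63

63


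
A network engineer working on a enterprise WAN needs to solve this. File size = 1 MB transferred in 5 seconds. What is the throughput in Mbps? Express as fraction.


Given: file = 1 MB, time = 5 s
File in Mb = 1 * 8 = 8 Mb
Throughput = 8 / 5 Mbps
Throughput = 8/5 Mbps

8/5


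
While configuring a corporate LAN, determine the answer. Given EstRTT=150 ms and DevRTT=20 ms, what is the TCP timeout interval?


Given: EstRTT = 150 ms, DevRTT = 20 ms
Timeout = EstRTT + 4 * DevRTT
4 * DevRTT = 4 * 20 = 80
Timeout = 150 + 80 = 230 ms

230


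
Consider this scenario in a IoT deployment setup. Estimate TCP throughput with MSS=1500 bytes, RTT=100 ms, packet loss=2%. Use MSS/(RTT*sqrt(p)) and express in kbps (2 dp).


Given: MSS = 1500 bytes, RTT = 100 ms, loss = 2%
RTT in seconds = 100 / 1000 = 0.1
Loss rate = 2% = 0.02
sqrt(loss) = sqrt(0.02) = 0.141421356237
Throughput (bytes/s) = 1500 / (0.1 * 0.141421356237) = 106066.0172
Throughput (kbps) = 106066.0172 * 8 / 1000 = 848.528137 -> 848.53 kbps (2 dp)

848.53


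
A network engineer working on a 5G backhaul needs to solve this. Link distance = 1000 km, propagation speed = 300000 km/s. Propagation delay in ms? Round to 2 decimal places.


Given: distance = 1000 km, speed = 300000 km/s
Delay = distance / speed = 1000 / 300000 seconds
Delay in ms = 1000 * 1000 / 300000
Delay = 3.3333 ms
Rounded to 2 dp = 3.33 ms

3.33


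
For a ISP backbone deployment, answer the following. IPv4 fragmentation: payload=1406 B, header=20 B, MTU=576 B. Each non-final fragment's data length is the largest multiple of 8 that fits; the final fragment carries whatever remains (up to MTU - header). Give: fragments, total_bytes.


Max data per non-final fragment = floor((MTU - header)/8)*8 = floor((576 - 20)/8)*8 = floor(556/8)*8 = 552 B
Final fragment needs no 8-byte alignment: it can carry up to MTU - header = 556 B
Non-final fragments needed = ceil((payload - 556) / 552) = ceil(850/552) = ceil(1.5399) = 2
Number of fragments = 2 + 1 = 3
Fragment sizes (data): 2 * 552 B + 302 B (last, 302 <= 556 OK)
Total bytes sent = payload + n_frags * header = 1406 + 3*20 = 1406 + 60 = 1466 B

3, 1466


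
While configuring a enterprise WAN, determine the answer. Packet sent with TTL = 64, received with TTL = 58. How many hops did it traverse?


Given: initial TTL = 64, received TTL = 58
Hops = initial TTL - received TTL
Hops = 64 - 58 = 6

6


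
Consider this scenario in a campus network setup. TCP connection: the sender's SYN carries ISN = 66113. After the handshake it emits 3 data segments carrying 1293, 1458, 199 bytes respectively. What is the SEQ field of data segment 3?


The SYN occupies sequence number ISN = 66113, so the first data byte is ISN + 1 = 66114.
SEQ of data segment i = (ISN + 1) + sum of payload sizes of segments 1..i-1.
Segment 1: SEQ = 66114, payload = 1293 bytes
Segment 2: SEQ = 67407, payload = 1458 bytes
Segment 3: SEQ = 68865, payload = 199 bytes
SEQ of segment 3 = 66114 + 1293 + 1458 = 68865

68865


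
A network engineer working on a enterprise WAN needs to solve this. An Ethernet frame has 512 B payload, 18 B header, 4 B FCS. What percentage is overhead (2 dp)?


Given: payload = 512 B, header = 18 B, trailer = 4 B
Overhead bytes = header + trailer = 18 + 4 = 22
Total frame = payload + overhead = 512 + 22 = 534
Overhead % = 22 / 534 * 100 = 4.1199% -> 4.12% (2 dp)

4.12


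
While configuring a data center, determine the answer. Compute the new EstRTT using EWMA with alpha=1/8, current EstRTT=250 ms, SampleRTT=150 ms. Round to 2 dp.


Given: EstRTT = 250 ms, SampleRTT = 150 ms, alpha = 1/8
New EstRTT = (1 - alpha) * EstRTT + alpha * SampleRTT
(7/8) * 250 = 218.75
(1/8) * 150 = 18.75
New EstRTT = 218.75 + 18.75 = 237.5 ms -> 237.50 ms (2 dp)

237.50


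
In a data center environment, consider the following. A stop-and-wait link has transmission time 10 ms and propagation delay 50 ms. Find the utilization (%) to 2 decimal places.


Given: Ttrans = 10 ms, Tprop = 50 ms
RTT = 2 * Tprop = 2 * 50 = 100 ms
U = Ttrans / (Ttrans + RTT)
U = 10 / (10 + 100)
U = 10 / 110 = 0.090909
U% = 9.09%

9.09


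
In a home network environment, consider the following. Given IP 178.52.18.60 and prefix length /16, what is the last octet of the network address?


Given: IP = 178.52.18.60, prefix = /16
Subnet mask = 255.255.0.0
Last octet of IP: 60
Last octet of mask: 0
Network last octet = 60 AND 0 = 0

0


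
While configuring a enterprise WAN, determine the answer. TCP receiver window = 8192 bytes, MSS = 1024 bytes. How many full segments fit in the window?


Given: RWND = 8192 bytes, MSS = 1024 bytes
Full segments = floor(RWND / MSS)
Full segments = floor(8192 / 1024)
Full segments = floor(8.0) = 8

8


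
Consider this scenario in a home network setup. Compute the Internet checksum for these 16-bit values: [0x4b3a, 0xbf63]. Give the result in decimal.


Given words: [0x4b3a, 0xbf63]
Step 1: Sum all words
Raw sum = 19258 + 48995 = 68253
Step 2: Fold carry: (2717 + 1) = 2718
One's complement = ~2718 & 0xFFFF = 62817

62817


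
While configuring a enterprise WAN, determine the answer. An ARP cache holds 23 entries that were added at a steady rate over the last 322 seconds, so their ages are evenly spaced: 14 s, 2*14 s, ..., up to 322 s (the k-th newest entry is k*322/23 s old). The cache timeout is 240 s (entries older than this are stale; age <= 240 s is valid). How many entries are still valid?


Ages are k * 322/23 s for k = 1..23 (spacing = 14.0000 s).
Entry k is valid iff k * 322/23 <= 240 iff k <= 23 * 240 / 322 = 17.1429
n_valid = floor(17.1429) = 17
(n_stale = 23 - 17 = 6)

17


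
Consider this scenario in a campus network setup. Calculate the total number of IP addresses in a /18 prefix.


Given: CIDR prefix /18
Host bits = 32 - 18 = 14
Total addresses = 2^14 = 16384

16384


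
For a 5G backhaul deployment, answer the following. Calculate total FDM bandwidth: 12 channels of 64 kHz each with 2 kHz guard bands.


Given: 12 channels, 64 kHz each, guard = 2 kHz
Channel bandwidth = 12 * 64 = 768 kHz
Guard bands = 11 gaps * 2 kHz = 22 kHz
Total = 768 + 22 = 790 kHz

790


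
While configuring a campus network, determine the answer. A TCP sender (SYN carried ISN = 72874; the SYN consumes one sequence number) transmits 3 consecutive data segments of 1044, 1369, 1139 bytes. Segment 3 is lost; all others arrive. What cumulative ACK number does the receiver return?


SYN uses sequence number 72874; first data byte = ISN + 1 = 72875.
Segment 1: SEQ = 72875, len = 1044 B, covers [72875, 73918]
Segment 2: SEQ = 73919, len = 1369 B, covers [73919, 75287]
Segment 3: SEQ = 75288, len = 1139 B, covers [75288, 76426] [LOST]
In-order data received: bytes [72875, 75287] (segments 1..2).
Segment 3 missing -> gap begins at byte 75288.
Cumulative ACK = next expected in-order byte = 72875 + 1044 + 1369 = 75288

75288


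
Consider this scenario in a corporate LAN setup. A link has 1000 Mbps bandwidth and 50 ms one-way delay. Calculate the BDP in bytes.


Given: bandwidth = 1000 Mbps, delay = 50 ms
BDP in bits = 1000 * 10^6 * 50 / 1000
BDP in bits = 50000000
BDP in bytes = 50000000 / 8 = 6250000

6250000


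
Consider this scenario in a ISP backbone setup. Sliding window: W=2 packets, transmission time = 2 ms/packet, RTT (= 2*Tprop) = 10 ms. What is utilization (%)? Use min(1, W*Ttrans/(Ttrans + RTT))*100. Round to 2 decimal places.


Given: W = 2, Ttrans = 2 ms, RTT = 10 ms (= 2 * Tprop, Tprop = 5 ms)
Cycle time = Ttrans + RTT = 2 + 10 = 12 ms (first packet sent until its ACK returns)
W * Ttrans = 2 * 2 = 4 ms of sending per cycle
W * Ttrans / (Ttrans + RTT) = 4 / 12 = 0.333333
U = min(1, 0.333333) = 0.333333
U% = 33.33%

33.33


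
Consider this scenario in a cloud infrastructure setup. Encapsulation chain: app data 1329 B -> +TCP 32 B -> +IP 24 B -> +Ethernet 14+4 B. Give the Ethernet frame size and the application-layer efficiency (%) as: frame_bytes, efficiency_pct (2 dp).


TCP segment = 1329 + 32 = 1361 B
IP packet = 1361 + 24 = 1385 B
Ethernet frame = 1385 + 14 + 4 = 1403 B
Efficiency = app / frame = 1329 / 1403 = 0.947256 = 94.7256% -> 94.73% (2 dp)

1403, 94.73


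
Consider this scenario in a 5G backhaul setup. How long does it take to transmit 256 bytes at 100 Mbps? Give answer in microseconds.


Given: packet = 256 bytes, bandwidth = 100 Mbps
Packet in bits = 256 * 8 = 2048 bits
Bandwidth = 100 * 10^6 = 100000000 bps
Time = 2048 / 100000000 seconds
Time in us = 2048 * 10^6 / 100000000 = 20.48

20.48


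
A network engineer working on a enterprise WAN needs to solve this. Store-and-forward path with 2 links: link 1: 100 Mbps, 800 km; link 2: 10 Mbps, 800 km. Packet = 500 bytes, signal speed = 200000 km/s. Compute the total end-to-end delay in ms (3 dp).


Packet = 500 bytes = 4000 bits. Store-and-forward: sum (t_trans + t_prop) per link.
Link 1: t_trans = 4000/(100*10^6) s = 0.0400 ms; t_prop = 800/200000 s = 4.0000 ms; subtotal = 4.0400 ms
Link 2: t_trans = 4000/(10*10^6) s = 0.4000 ms; t_prop = 800/200000 s = 4.0000 ms; subtotal = 4.4000 ms
End-to-end = 4.0400 + 4.4000 = 8.4400 ms -> 8.440 ms (3 dp)

8.440


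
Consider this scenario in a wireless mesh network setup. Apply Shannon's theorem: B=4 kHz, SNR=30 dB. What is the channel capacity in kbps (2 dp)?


Given: B = 4 kHz, SNR = 30 dB
SNR linear = 10^(30/10) = 1000
1 + SNR = 1001
log2(1001) = 9.9672262588
C = 4 * 1000 * 9.9672262588 = 39868.9050 bps
C = 39.868905 kbps -> 39.87 kbps (2 dp)

39.87


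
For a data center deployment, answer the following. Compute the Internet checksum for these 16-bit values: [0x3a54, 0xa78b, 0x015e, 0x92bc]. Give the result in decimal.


Given words: [0x3a54, 0xa78b, 0x015e, 0x92bc]
Step 1: Sum all words
Raw sum = 14932 + 42891 + 350 + 37564 = 95737
Step 2: Fold carry: (30201 + 1) = 30202
One's complement = ~30202 & 0xFFFF = 35333

35333


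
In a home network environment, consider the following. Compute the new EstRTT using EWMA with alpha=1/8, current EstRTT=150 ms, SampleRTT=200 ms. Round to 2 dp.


Given: EstRTT = 150 ms, SampleRTT = 200 ms, alpha = 1/8
New EstRTT = (1 - alpha) * EstRTT + alpha * SampleRTT
(7/8) * 150 = 131.25
(1/8) * 200 = 25
New EstRTT = 131.25 + 25 = 156.25 ms -> 156.25 ms (2 dp)

156.25


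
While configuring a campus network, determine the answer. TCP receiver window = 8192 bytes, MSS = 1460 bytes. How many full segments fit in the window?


Given: RWND = 8192 bytes, MSS = 1460 bytes
Full segments = floor(RWND / MSS)
Full segments = floor(8192 / 1460)
Full segments = floor(5.611) = 5

5


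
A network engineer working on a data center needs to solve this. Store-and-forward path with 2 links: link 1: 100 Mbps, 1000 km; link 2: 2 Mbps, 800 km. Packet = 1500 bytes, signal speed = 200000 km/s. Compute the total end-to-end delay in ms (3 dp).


Packet = 1500 bytes = 12000 bits. Store-and-forward: sum (t_trans + t_prop) per link.
Link 1: t_trans = 12000/(100*10^6) s = 0.1200 ms; t_prop = 1000/200000 s = 5.0000 ms; subtotal = 5.1200 ms
Link 2: t_trans = 12000/(2*10^6) s = 6.0000 ms; t_prop = 800/200000 s = 4.0000 ms; subtotal = 10.0000 ms
End-to-end = 5.1200 + 10.0000 = 15.1200 ms -> 15.120 ms (3 dp)

15.120


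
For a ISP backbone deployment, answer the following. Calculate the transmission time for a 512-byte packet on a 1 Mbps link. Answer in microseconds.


Given: packet = 512 bytes, bandwidth = 1 Mbps
Packet in bits = 512 * 8 = 4096 bits
Bandwidth = 1 * 10^6 = 1000000 bps
Time = 4096 / 1000000 seconds
Time in us = 4096 * 10^6 / 1000000 = 4096

4096


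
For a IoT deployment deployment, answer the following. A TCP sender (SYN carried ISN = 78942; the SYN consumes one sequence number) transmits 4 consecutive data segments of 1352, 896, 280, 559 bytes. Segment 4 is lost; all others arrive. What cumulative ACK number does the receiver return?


SYN uses sequence number 78942; first data byte = ISN + 1 = 78943.
Segment 1: SEQ = 78943, len = 1352 B, covers [78943, 80294]
Segment 2: SEQ = 80295, len = 896 B, covers [80295, 81190]
Segment 3: SEQ = 81191, len = 280 B, covers [81191, 81470]
Segment 4: SEQ = 81471, len = 559 B, covers [81471, 82029] [LOST]
In-order data received: bytes [78943, 81470] (segments 1..3).
Segment 4 missing -> gap begins at byte 81471.
Cumulative ACK = next expected in-order byte = 78943 + 1352 + 896 + 280 = 81471

81471


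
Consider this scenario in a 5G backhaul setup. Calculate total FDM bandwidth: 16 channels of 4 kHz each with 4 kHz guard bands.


Given: 16 channels, 4 kHz each, guard = 4 kHz
Channel bandwidth = 16 * 4 = 64 kHz
Guard bands = 15 gaps * 4 kHz = 60 kHz
Total = 64 + 60 = 124 kHz

124


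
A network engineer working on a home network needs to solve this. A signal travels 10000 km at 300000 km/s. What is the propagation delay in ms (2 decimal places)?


Given: distance = 10000 km, speed = 300000 km/s
Delay = distance / speed = 10000 / 300000 seconds
Delay in ms = 10000 * 1000 / 300000
Delay = 33.3333 ms
Rounded to 2 dp = 33.33 ms

33.33


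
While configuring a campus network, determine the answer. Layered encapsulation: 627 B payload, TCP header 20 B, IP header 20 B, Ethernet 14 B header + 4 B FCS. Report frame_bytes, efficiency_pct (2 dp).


TCP segment = 627 + 20 = 647 B
IP packet = 647 + 20 = 667 B
Ethernet frame = 667 + 14 + 4 = 685 B
Efficiency = app / frame = 627 / 685 = 0.915328 = 91.5328% -> 91.53% (2 dp)

685, 91.53


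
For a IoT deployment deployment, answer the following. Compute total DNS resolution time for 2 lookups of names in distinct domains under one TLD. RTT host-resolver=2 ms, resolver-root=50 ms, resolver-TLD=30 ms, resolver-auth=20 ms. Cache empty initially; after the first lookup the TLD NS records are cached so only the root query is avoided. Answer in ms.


Lookup 1 (cold cache): local + root + TLD + auth = 2 + 50 + 30 + 20 = 102 ms
Lookups 2..2 (TLD NS cached -> skip root; new domain -> still ask TLD and auth): local + TLD + auth = 2 + 30 + 20 = 52 ms each
Remaining 1 lookups: 1 * 52 = 52 ms
Total = 102 + 52 = 154 ms

154


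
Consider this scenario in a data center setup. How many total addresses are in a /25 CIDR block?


Given: CIDR prefix /25
Host bits = 32 - 25 = 7
Total addresses = 2^7 = 128

128


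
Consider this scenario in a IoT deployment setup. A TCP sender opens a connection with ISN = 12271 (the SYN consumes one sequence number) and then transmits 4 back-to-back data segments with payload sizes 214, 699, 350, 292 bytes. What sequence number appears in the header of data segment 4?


The SYN occupies sequence number ISN = 12271, so the first data byte is ISN + 1 = 12272.
SEQ of data segment i = (ISN + 1) + sum of payload sizes of segments 1..i-1.
Segment 1: SEQ = 12272, payload = 214 bytes
Segment 2: SEQ = 12486, payload = 699 bytes
Segment 3: SEQ = 13185, payload = 350 bytes
Segment 4: SEQ = 13535, payload = 292 bytes
SEQ of segment 4 = 12272 + 214 + 699 + 350 = 13535

13535


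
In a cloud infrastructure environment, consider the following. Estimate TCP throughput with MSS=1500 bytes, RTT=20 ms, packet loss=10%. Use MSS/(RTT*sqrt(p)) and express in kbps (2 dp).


Given: MSS = 1500 bytes, RTT = 20 ms, loss = 10%
RTT in seconds = 20 / 1000 = 0.02
Loss rate = 10% = 0.1
sqrt(loss) = sqrt(0.1) = 0.316227766017
Throughput (bytes/s) = 1500 / (0.02 * 0.316227766017) = 237170.8245
Throughput (kbps) = 237170.8245 * 8 / 1000 = 1897.366596 -> 1897.37 kbps (2 dp)

1897.37


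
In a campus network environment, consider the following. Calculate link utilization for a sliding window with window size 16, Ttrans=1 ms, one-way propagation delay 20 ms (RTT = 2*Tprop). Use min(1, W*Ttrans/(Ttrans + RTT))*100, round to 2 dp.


Given: W = 16, Ttrans = 1 ms, RTT = 40 ms (= 2 * Tprop, Tprop = 20 ms)
Cycle time = Ttrans + RTT = 1 + 40 = 41 ms (first packet sent until its ACK returns)
W * Ttrans = 16 * 1 = 16 ms of sending per cycle
W * Ttrans / (Ttrans + RTT) = 16 / 41 = 0.390244
U = min(1, 0.390244) = 0.390244
U% = 39.02%

39.02


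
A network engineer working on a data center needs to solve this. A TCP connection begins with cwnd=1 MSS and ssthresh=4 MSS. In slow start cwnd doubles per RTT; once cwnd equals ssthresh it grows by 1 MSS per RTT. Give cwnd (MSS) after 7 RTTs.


RTT 0: cwnd = 1 MSS (initial)
RTT 1: cwnd = 2 MSS (slow start, doubled)
RTT 2: cwnd = 4 MSS (slow start, doubled)
RTT 3: cwnd = 5 MSS (congestion avoidance, +1)
RTT 4: cwnd = 6 MSS (congestion avoidance, +1)
RTT 5: cwnd = 7 MSS (congestion avoidance, +1)
RTT 6: cwnd = 8 MSS (congestion avoidance, +1)
RTT 7: cwnd = 9 MSS (congestion avoidance, +1)

9


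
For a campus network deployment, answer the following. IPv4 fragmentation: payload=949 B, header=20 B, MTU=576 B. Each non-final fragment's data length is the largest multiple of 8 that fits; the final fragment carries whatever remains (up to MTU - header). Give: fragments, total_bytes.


Max data per non-final fragment = floor((MTU - header)/8)*8 = floor((576 - 20)/8)*8 = floor(556/8)*8 = 552 B
Final fragment needs no 8-byte alignment: it can carry up to MTU - header = 556 B
Non-final fragments needed = ceil((payload - 556) / 552) = ceil(393/552) = ceil(0.7120) = 1
Number of fragments = 1 + 1 = 2
Fragment sizes (data): 1 * 552 B + 397 B (last, 397 <= 556 OK)
Total bytes sent = payload + n_frags * header = 949 + 2*20 = 949 + 40 = 989 B

2, 989


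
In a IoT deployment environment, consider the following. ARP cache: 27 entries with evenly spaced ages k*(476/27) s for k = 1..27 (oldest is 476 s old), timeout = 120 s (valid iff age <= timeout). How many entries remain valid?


Ages are k * 476/27 s for k = 1..27 (spacing = 17.6296 s).
Entry k is valid iff k * 476/27 <= 120 iff k <= 27 * 120 / 476 = 6.8067
n_valid = floor(6.8067) = 6
(n_stale = 27 - 6 = 21)

6


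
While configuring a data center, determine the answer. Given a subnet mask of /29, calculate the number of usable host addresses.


Given: subnet mask /29
Host bits = 32 - 29 = 3
Total addresses = 2^3 = 8
Usable hosts = 8 - 2 (network + broadcast) = 6

6


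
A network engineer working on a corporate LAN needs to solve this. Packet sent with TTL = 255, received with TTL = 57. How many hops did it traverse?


Given: initial TTL = 255, received TTL = 57
Hops = initial TTL - received TTL
Hops = 255 - 57 = 198

198


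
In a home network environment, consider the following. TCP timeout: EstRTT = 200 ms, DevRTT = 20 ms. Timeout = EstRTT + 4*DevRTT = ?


Given: EstRTT = 200 ms, DevRTT = 20 ms
Timeout = EstRTT + 4 * DevRTT
4 * DevRTT = 4 * 20 = 80
Timeout = 200 + 80 = 280 ms

280


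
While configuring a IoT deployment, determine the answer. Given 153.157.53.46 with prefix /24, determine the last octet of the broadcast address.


Given: IP = 153.157.53.46, prefix = /24
Host bits = 32 - 24 = 8
Network last octet = 46 AND mask = 0
Host part size = 2^8 - 1 = 255
Broadcast last octet = 0 OR 255 = 255

255


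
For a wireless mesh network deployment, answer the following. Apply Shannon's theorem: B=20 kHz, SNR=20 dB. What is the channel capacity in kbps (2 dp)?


Given: B = 20 kHz, SNR = 20 dB
SNR linear = 10^(20/10) = 100
1 + SNR = 101
log2(101) = 6.6582114828
C = 20 * 1000 * 6.6582114828 = 133164.2297 bps
C = 133.164230 kbps -> 133.16 kbps (2 dp)

133.16


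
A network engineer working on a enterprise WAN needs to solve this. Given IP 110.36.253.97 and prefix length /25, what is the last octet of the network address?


Given: IP = 110.36.253.97, prefix = /25
Subnet mask = 255.255.255.128
Last octet of IP: 97
Last octet of mask: 128
Network last octet = 97 AND 128 = 0

0


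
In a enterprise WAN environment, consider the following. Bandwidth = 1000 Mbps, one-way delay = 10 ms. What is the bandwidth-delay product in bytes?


Given: bandwidth = 1000 Mbps, delay = 10 ms
BDP in bits = 1000 * 10^6 * 10 / 1000
BDP in bits = 10000000
BDP in bytes = 10000000 / 8 = 1250000

1250000


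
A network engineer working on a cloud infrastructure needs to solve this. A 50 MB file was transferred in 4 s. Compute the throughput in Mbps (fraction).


Given: file = 50 MB, time = 4 s
File in Mb = 50 * 8 = 400 Mb
Throughput = 400 / 4 Mbps
Throughput = 100 Mbps

100


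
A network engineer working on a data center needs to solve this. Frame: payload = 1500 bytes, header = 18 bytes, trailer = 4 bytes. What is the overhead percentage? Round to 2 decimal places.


Given: payload = 1500 B, header = 18 B, trailer = 4 B
Overhead bytes = header + trailer = 18 + 4 = 22
Total frame = payload + overhead = 1500 + 22 = 1522
Overhead % = 22 / 1522 * 100 = 1.4455% -> 1.45% (2 dp)

1.45


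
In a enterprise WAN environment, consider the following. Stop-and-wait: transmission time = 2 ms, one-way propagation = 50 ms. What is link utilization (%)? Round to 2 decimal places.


Given: Ttrans = 2 ms, Tprop = 50 ms
RTT = 2 * Tprop = 2 * 50 = 100 ms
U = Ttrans / (Ttrans + RTT)
U = 2 / (2 + 100)
U = 2 / 102 = 0.019608
U% = 1.96%

1.96


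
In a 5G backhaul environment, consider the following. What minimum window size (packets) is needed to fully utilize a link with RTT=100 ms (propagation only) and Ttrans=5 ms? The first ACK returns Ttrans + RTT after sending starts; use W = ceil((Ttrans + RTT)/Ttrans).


Given: Ttrans = 5 ms, RTT = 100 ms (= 2 * Tprop, Tprop = 50 ms)
Time until first ACK returns = Ttrans + RTT = 5 + 100 = 105 ms
Need W * Ttrans >= Ttrans + RTT  ->  W >= (Ttrans + RTT) / Ttrans
(Ttrans + RTT) / Ttrans = 105 / 5 = 21
W_min = ceil(21) = 21

21


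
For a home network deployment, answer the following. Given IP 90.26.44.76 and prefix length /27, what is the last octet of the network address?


Given: IP = 90.26.44.76, prefix = /27
Subnet mask = 255.255.255.224
Last octet of IP: 76
Last octet of mask: 224
Network last octet = 76 AND 224 = 64

64


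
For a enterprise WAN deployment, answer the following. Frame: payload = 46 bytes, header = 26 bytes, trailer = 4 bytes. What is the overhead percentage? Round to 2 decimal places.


Given: payload = 46 B, header = 26 B, trailer = 4 B
Overhead bytes = header + trailer = 26 + 4 = 30
Total frame = payload + overhead = 46 + 30 = 76
Overhead % = 30 / 76 * 100 = 39.4737% -> 39.47% (2 dp)

39.47


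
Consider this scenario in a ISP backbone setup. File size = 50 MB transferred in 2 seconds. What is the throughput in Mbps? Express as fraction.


Given: file = 50 MB, time = 2 s
File in Mb = 50 * 8 = 400 Mb
Throughput = 400 / 2 Mbps
Throughput = 200 Mbps

200


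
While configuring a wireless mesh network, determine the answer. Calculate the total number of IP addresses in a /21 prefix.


Given: CIDR prefix /21
Host bits = 32 - 21 = 11
Total addresses = 2^11 = 2048

2048


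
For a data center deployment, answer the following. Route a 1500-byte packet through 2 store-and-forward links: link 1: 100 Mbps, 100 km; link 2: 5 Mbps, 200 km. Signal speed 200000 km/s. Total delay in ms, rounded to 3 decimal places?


Packet = 1500 bytes = 12000 bits. Store-and-forward: sum (t_trans + t_prop) per link.
Link 1: t_trans = 12000/(100*10^6) s = 0.1200 ms; t_prop = 100/200000 s = 0.5000 ms; subtotal = 0.6200 ms
Link 2: t_trans = 12000/(5*10^6) s = 2.4000 ms; t_prop = 200/200000 s = 1.0000 ms; subtotal = 3.4000 ms
End-to-end = 0.6200 + 3.4000 = 4.0200 ms -> 4.020 ms (3 dp)

4.020


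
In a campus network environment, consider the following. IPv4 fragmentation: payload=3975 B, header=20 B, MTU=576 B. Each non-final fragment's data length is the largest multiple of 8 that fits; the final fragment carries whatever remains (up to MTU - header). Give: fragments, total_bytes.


Max data per non-final fragment = floor((MTU - header)/8)*8 = floor((576 - 20)/8)*8 = floor(556/8)*8 = 552 B
Final fragment needs no 8-byte alignment: it can carry up to MTU - header = 556 B
Non-final fragments needed = ceil((payload - 556) / 552) = ceil(3419/552) = ceil(6.1938) = 7
Number of fragments = 7 + 1 = 8
Fragment sizes (data): 7 * 552 B + 111 B (last, 111 <= 556 OK)
Total bytes sent = payload + n_frags * header = 3975 + 8*20 = 3975 + 160 = 4135 B

8, 4135


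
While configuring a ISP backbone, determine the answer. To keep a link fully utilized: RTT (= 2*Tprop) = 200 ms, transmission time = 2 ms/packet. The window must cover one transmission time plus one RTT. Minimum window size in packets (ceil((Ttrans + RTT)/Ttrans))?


Given: Ttrans = 2 ms, RTT = 200 ms (= 2 * Tprop, Tprop = 100 ms)
Time until first ACK returns = Ttrans + RTT = 2 + 200 = 202 ms
Need W * Ttrans >= Ttrans + RTT  ->  W >= (Ttrans + RTT) / Ttrans
(Ttrans + RTT) / Ttrans = 202 / 2 = 101
W_min = ceil(101) = 101

101


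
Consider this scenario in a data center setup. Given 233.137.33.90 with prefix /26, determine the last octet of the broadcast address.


Given: IP = 233.137.33.90, prefix = /26
Host bits = 32 - 26 = 6
Network last octet = 90 AND mask = 64
Host part size = 2^6 - 1 = 63
Broadcast last octet = 64 OR 63 = 127

127


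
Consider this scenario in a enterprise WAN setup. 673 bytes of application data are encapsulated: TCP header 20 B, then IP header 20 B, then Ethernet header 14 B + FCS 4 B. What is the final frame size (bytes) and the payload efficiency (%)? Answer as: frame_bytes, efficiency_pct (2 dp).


TCP segment = 673 + 20 = 693 B
IP packet = 693 + 20 = 713 B
Ethernet frame = 713 + 14 + 4 = 731 B
Efficiency = app / frame = 673 / 731 = 0.920657 = 92.0657% -> 92.07% (2 dp)

731, 92.07


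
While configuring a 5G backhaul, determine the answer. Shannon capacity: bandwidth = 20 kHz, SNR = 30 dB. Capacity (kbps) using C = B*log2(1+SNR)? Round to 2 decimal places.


Given: B = 20 kHz, SNR = 30 dB
SNR linear = 10^(30/10) = 1000
1 + SNR = 1001
log2(1001) = 9.9672262588
C = 20 * 1000 * 9.9672262588 = 199344.5252 bps
C = 199.344525 kbps -> 199.34 kbps (2 dp)

199.34


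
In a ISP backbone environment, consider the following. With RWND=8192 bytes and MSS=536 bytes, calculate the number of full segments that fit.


Given: RWND = 8192 bytes, MSS = 536 bytes
Full segments = floor(RWND / MSS)
Full segments = floor(8192 / 536)
Full segments = floor(15.2836) = 15

15


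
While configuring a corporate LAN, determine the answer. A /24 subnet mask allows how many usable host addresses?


Given: subnet mask /24
Host bits = 32 - 24 = 8
Total addresses = 2^8 = 256
Usable hosts = 256 - 2 (network + broadcast) = 254

254


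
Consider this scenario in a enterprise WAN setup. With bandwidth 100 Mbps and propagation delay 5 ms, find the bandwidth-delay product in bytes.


Given: bandwidth = 100 Mbps, delay = 5 ms
BDP in bits = 100 * 10^6 * 5 / 1000
BDP in bits = 500000
BDP in bytes = 500000 / 8 = 62500

62500


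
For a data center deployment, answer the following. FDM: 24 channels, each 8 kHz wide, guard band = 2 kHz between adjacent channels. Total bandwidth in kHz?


Given: 24 channels, 8 kHz each, guard = 2 kHz
Channel bandwidth = 24 * 8 = 192 kHz
Guard bands = 23 gaps * 2 kHz = 46 kHz
Total = 192 + 46 = 238 kHz

238


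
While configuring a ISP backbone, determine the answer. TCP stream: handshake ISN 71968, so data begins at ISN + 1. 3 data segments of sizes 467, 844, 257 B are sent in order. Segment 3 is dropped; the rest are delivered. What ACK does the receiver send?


SYN uses sequence number 71968; first data byte = ISN + 1 = 71969.
Segment 1: SEQ = 71969, len = 467 B, covers [71969, 72435]
Segment 2: SEQ = 72436, len = 844 B, covers [72436, 73279]
Segment 3: SEQ = 73280, len = 257 B, covers [73280, 73536] [LOST]
In-order data received: bytes [71969, 73279] (segments 1..2).
Segment 3 missing -> gap begins at byte 73280.
Cumulative ACK = next expected in-order byte = 71969 + 467 + 844 = 73280

73280


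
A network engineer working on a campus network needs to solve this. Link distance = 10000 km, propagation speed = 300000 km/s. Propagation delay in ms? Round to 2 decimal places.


Given: distance = 10000 km, speed = 300000 km/s
Delay = distance / speed = 10000 / 300000 seconds
Delay in ms = 10000 * 1000 / 300000
Delay = 33.3333 ms
Rounded to 2 dp = 33.33 ms

33.33


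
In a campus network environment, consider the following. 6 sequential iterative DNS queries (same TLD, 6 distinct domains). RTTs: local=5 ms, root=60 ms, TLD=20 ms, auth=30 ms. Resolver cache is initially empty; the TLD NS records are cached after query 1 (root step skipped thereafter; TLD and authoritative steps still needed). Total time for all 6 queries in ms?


Lookup 1 (cold cache): local + root + TLD + auth = 5 + 60 + 20 + 30 = 115 ms
Lookups 2..6 (TLD NS cached -> skip root; new domain -> still ask TLD and auth): local + TLD + auth = 5 + 20 + 30 = 55 ms each
Remaining 5 lookups: 5 * 55 = 275 ms
Total = 115 + 275 = 390 ms

390


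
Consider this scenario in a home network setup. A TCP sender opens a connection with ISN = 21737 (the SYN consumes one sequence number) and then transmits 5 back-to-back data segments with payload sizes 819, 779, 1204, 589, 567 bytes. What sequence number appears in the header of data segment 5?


The SYN occupies sequence number ISN = 21737, so the first data byte is ISN + 1 = 21738.
SEQ of data segment i = (ISN + 1) + sum of payload sizes of segments 1..i-1.
Segment 1: SEQ = 21738, payload = 819 bytes
Segment 2: SEQ = 22557, payload = 779 bytes
Segment 3: SEQ = 23336, payload = 1204 bytes
Segment 4: SEQ = 24540, payload = 589 bytes
Segment 5: SEQ = 25129, payload = 567 bytes
SEQ of segment 5 = 21738 + 819 + 779 + 1204 + 589 = 25129

25129


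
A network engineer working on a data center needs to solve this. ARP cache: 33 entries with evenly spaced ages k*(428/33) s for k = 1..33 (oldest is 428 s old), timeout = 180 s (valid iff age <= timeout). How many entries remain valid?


Ages are k * 428/33 s for k = 1..33 (spacing = 12.9697 s).
Entry k is valid iff k * 428/33 <= 180 iff k <= 33 * 180 / 428 = 13.8785
n_valid = floor(13.8785) = 13
(n_stale = 33 - 13 = 20)

13


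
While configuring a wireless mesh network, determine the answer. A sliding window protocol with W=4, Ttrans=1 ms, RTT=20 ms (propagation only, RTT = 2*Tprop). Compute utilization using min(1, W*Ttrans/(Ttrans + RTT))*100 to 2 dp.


Given: W = 4, Ttrans = 1 ms, RTT = 20 ms (= 2 * Tprop, Tprop = 10 ms)
Cycle time = Ttrans + RTT = 1 + 20 = 21 ms (first packet sent until its ACK returns)
W * Ttrans = 4 * 1 = 4 ms of sending per cycle
W * Ttrans / (Ttrans + RTT) = 4 / 21 = 0.190476
U = min(1, 0.190476) = 0.190476
U% = 19.05%

19.05


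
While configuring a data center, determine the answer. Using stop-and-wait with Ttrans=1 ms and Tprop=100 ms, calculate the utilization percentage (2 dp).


Given: Ttrans = 1 ms, Tprop = 100 ms
RTT = 2 * Tprop = 2 * 100 = 200 ms
U = Ttrans / (Ttrans + RTT)
U = 1 / (1 + 200)
U = 1 / 201 = 0.004975
U% = 0.50%

0.50


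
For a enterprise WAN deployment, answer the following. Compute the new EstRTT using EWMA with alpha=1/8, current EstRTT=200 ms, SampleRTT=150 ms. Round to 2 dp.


Given: EstRTT = 200 ms, SampleRTT = 150 ms, alpha = 1/8
New EstRTT = (1 - alpha) * EstRTT + alpha * SampleRTT
(7/8) * 200 = 175
(1/8) * 150 = 18.75
New EstRTT = 175 + 18.75 = 193.75 ms -> 193.75 ms (2 dp)

193.75


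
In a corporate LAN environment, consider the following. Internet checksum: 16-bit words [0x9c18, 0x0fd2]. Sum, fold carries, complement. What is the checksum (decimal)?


Given words: [0x9c18, 0x0fd2]
Step 1: Sum all words
Raw sum = 39960 + 4050 = 44010
One's complement = ~44010 & 0xFFFF = 21525

21525


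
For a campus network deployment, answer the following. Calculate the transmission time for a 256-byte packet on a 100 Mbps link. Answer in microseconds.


Given: packet = 256 bytes, bandwidth = 100 Mbps
Packet in bits = 256 * 8 = 2048 bits
Bandwidth = 100 * 10^6 = 100000000 bps
Time = 2048 / 100000000 seconds
Time in us = 2048 * 10^6 / 100000000 = 20.48

20.48
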